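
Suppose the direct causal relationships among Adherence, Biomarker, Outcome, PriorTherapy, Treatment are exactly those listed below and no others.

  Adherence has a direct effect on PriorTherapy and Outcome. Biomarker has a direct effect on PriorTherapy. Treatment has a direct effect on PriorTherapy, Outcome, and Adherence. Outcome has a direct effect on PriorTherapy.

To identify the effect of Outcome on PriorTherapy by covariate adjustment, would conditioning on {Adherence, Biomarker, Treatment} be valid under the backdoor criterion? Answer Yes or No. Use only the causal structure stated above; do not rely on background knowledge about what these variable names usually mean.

Backdoor paths from Outcome to PriorTherapy (paths whose first edge points into Outcome):
  P1: Outcome <- Treatment -> Adherence -> PriorTherapy
  P2: Outcome <- Treatment -> PriorTherapy
  P3: Outcome <- Adherence <- Treatment -> PriorTherapy
  P4: Outcome <- Adherence -> PriorTherapy
Condition 1 (no descendant of Outcome in the set): holds — descendants of Outcome are {PriorTherapy}; none are in {Adherence, Biomarker, Treatment}.
Condition 2 (every backdoor path blocked by {Adherence, Biomarker, Treatment}):
  P1: blocked at fork node Treatment ∈ conditioning set.
  P2: blocked at fork node Treatment ∈ conditioning set.
  P3: blocked at chain node Adherence ∈ conditioning set.
  P4: blocked at fork node Adherence ∈ conditioning set.
{Adherence, Biomarker, Treatment} satisfies the backdoor criterion.

Yes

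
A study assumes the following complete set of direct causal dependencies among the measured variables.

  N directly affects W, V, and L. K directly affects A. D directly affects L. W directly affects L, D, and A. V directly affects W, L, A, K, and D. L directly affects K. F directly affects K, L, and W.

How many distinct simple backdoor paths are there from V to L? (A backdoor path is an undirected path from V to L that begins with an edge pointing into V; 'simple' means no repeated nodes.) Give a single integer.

7

A backdoor path from V to L is any simple undirected path whose first edge points into V (i.e. leaves V via a parent).
Parents of V: {N}.
Enumerating:
  P1: V <- N -> W <- F -> L
  P2: V <- N -> W <- F -> K <- L
  P3: V <- N -> W -> D -> L
  P4: V <- N -> W -> L
  P5: V <- N -> W -> A <- K <- F -> L
  P6: V <- N -> W -> A <- K <- L
  P7: V <- N -> L
That exhausts the simple backdoor paths. Count: 7.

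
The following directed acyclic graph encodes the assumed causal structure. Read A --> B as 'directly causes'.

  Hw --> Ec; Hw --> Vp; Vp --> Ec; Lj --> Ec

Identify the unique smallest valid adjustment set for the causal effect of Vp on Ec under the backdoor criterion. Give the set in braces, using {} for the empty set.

Variables eligible for adjustment (non-descendants of Vp, excluding Vp and Ec): {Hw, Lj}.
Backdoor paths from Vp to Ec:
  P1: Vp <- Hw -> Ec
The empty set is not sufficient: P1 (Vp <- Hw -> Ec) has no collider blocking it and no conditioned non-collider, so it is open.
Try {Hw}:
  P1: blocked at fork node Hw ∈ conditioning set.
{Hw} contains no descendant of Vp and blocks every backdoor path.
No other singleton works — e.g. {Lj} leaves P1 open — so {Hw} is the unique smallest valid adjustment set.

{Hw}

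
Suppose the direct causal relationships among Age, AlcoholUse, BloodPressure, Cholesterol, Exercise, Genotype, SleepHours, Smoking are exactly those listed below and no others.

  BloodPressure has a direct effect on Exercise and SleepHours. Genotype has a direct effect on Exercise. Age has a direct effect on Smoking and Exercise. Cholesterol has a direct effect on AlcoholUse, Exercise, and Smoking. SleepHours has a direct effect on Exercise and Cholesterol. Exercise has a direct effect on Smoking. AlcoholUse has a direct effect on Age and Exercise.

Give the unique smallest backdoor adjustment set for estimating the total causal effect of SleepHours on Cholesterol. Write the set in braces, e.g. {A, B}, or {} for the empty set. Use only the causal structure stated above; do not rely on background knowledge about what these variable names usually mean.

{}

Variables eligible for adjustment (non-descendants of SleepHours, excluding SleepHours and Cholesterol): {BloodPressure, Genotype}.
Backdoor paths from SleepHours to Cholesterol:
  P1: SleepHours <- BloodPressure -> Exercise <- Cholesterol
  P2: SleepHours <- BloodPressure -> Exercise <- AlcoholUse <- Cholesterol
  P3: SleepHours <- BloodPressure -> Exercise <- AlcoholUse -> Age -> Smoking <- Cholesterol
  P4: SleepHours <- BloodPressure -> Exercise <- Age <- AlcoholUse <- Cholesterol
  P5: SleepHours <- BloodPressure -> Exercise <- Age -> Smoking <- Cholesterol
  P6: SleepHours <- BloodPressure -> Exercise -> Smoking <- Cholesterol
  P7: SleepHours <- BloodPressure -> Exercise -> Smoking <- Age <- AlcoholUse <- Cholesterol
Each backdoor path contains an unconditioned collider, so every path is already blocked with the empty conditioning set:
  P1: blocked at collider Exercise (neither it nor any descendant is in the conditioning set).
  P2: blocked at collider Exercise (neither it nor any descendant is in the conditioning set).
  P3: blocked at collider Exercise (neither it nor any descendant is in the conditioning set).
  P4: blocked at collider Exercise (neither it nor any descendant is in the conditioning set).
  P5: blocked at collider Exercise (neither it nor any descendant is in the conditioning set).
  P6: blocked at collider Smoking (neither it nor any descendant is in the conditioning set).
  P7: blocked at collider Smoking (neither it nor any descendant is in the conditioning set).
The empty set is therefore the unique smallest valid set.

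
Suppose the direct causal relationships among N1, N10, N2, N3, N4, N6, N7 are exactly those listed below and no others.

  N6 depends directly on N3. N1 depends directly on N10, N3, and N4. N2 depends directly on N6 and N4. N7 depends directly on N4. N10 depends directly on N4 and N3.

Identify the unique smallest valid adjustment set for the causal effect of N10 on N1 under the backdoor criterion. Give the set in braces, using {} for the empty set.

{N3, N4}

Variables eligible for adjustment (non-descendants of N10, excluding N10 and N1): {N2, N3, N4, N6, N7}.
Backdoor paths from N10 to N1:
  P1: N10 <- N4 -> N1
  P2: N10 <- N4 -> N2 <- N6 <- N3 -> N1
  P3: N10 <- N3 -> N6 -> N2 <- N4 -> N1
  P4: N10 <- N3 -> N1
The empty set is not sufficient: P1 (N10 <- N4 -> N1) has no collider blocking it and no conditioned non-collider, so it is open.
Try {N3, N4}:
  P1: blocked at fork node N4 ∈ conditioning set.
  P2: blocked at fork node N4 ∈ conditioning set.
  P3: blocked at fork node N3 ∈ conditioning set.
  P4: blocked at fork node N3 ∈ conditioning set.
{N3, N4} contains no descendant of N10 and blocks every backdoor path.
Every element of {N3, N4} is needed (dropping N3 leaves P4 open; dropping N4 leaves P1 open), so no proper subset is valid.
Among all size-2 subsets of the eligible variables, only {N3, N4} blocks every backdoor path, so it is the unique smallest valid adjustment set.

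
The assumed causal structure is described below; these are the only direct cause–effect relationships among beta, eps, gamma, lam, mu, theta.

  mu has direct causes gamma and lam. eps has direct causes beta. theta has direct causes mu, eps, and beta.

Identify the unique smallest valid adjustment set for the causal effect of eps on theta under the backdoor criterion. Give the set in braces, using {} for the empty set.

Variables eligible for adjustment (non-descendants of eps, excluding eps and theta): {beta, gamma, lam, mu}.
Backdoor paths from eps to theta:
  P1: eps <- beta -> theta
The empty set is not sufficient: P1 (eps <- beta -> theta) has no collider blocking it and no conditioned non-collider, so it is open.
Try {beta}:
  P1: blocked at fork node beta ∈ conditioning set.
{beta} contains no descendant of eps and blocks every backdoor path.
No other singleton works — e.g. {gamma} leaves P1 open — so {beta} is the unique smallest valid adjustment set.

{beta}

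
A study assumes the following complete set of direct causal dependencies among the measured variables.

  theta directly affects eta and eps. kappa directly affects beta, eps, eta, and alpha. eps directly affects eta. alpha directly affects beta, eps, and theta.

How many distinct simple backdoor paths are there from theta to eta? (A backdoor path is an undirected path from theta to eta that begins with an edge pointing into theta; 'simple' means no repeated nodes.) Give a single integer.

6

A backdoor path from theta to eta is any simple undirected path whose first edge points into theta (i.e. leaves theta via a parent).
Parents of theta: {alpha}.
Enumerating:
  P1: theta <- alpha <- kappa -> eps -> eta
  P2: theta <- alpha <- kappa -> eta
  P3: theta <- alpha -> eps <- kappa -> eta
  P4: theta <- alpha -> eps -> eta
  P5: theta <- alpha -> beta <- kappa -> eps -> eta
  P6: theta <- alpha -> beta <- kappa -> eta
That exhausts the simple backdoor paths. Count: 6.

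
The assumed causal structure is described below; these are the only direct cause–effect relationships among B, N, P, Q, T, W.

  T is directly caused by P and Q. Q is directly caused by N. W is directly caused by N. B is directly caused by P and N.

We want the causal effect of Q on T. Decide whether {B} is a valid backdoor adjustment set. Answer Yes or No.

Backdoor paths from Q to T (paths whose first edge points into Q):
  P1: Q <- N -> B <- P -> T
Condition 1 (no descendant of Q in the set): holds — descendants of Q are {T}; none are in {B}.
Condition 2 (every backdoor path blocked by {B}):
  P1: open — collider(s) B are conditioned on (or have a conditioned descendant) and no non-collider on the path is in the set.
{B} does not satisfy the backdoor criterion.

No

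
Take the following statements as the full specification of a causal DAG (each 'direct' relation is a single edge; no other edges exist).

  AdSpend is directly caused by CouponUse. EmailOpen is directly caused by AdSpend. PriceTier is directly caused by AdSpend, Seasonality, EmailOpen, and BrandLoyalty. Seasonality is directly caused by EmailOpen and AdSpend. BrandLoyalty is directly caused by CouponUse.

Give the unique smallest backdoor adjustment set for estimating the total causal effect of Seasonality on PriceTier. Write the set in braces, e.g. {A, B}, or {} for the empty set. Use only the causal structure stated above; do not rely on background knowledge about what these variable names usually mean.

{AdSpend, EmailOpen}

Variables eligible for adjustment (non-descendants of Seasonality, excluding Seasonality and PriceTier): {AdSpend, BrandLoyalty, CouponUse, EmailOpen}.
Backdoor paths from Seasonality to PriceTier:
  P1: Seasonality <- AdSpend <- CouponUse -> BrandLoyalty -> PriceTier
  P2: Seasonality <- AdSpend -> EmailOpen -> PriceTier
  P3: Seasonality <- AdSpend -> PriceTier
  P4: Seasonality <- EmailOpen <- AdSpend <- CouponUse -> BrandLoyalty -> PriceTier
  P5: Seasonality <- EmailOpen <- AdSpend -> PriceTier
  P6: Seasonality <- EmailOpen -> PriceTier
The empty set is not sufficient: P1 (Seasonality <- AdSpend <- CouponUse -> BrandLoyalty -> PriceTier) has no collider blocking it and no conditioned non-collider, so it is open.
Try {AdSpend, EmailOpen}:
  P1: blocked at chain node AdSpend ∈ conditioning set.
  P2: blocked at fork node AdSpend ∈ conditioning set.
  P3: blocked at fork node AdSpend ∈ conditioning set.
  P4: blocked at chain node EmailOpen ∈ conditioning set.
  P5: blocked at chain node EmailOpen ∈ conditioning set.
  P6: blocked at fork node EmailOpen ∈ conditioning set.
{AdSpend, EmailOpen} contains no descendant of Seasonality and blocks every backdoor path.
Every element of {AdSpend, EmailOpen} is needed (dropping AdSpend leaves P1 open; dropping EmailOpen leaves P6 open), so no proper subset is valid.
Among all size-2 subsets of the eligible variables, only {AdSpend, EmailOpen} blocks every backdoor path, so it is the unique smallest valid adjustment set.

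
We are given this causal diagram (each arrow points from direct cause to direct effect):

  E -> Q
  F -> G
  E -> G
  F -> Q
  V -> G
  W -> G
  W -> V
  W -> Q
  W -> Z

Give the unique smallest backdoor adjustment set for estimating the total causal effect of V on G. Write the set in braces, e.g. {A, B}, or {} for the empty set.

{W}

Variables eligible for adjustment (non-descendants of V, excluding V and G): {E, F, Q, W, Z}.
Backdoor paths from V to G:
  P1: V <- W -> G
  P2: V <- W -> Q <- F -> G
  P3: V <- W -> Q <- E -> G
The empty set is not sufficient: P1 (V <- W -> G) has no collider blocking it and no conditioned non-collider, so it is open.
Try {W}:
  P1: blocked at fork node W ∈ conditioning set.
  P2: blocked at fork node W ∈ conditioning set.
  P3: blocked at fork node W ∈ conditioning set.
{W} contains no descendant of V and blocks every backdoor path.
No other singleton works — e.g. {F} leaves P1 open — so {W} is the unique smallest valid adjustment set.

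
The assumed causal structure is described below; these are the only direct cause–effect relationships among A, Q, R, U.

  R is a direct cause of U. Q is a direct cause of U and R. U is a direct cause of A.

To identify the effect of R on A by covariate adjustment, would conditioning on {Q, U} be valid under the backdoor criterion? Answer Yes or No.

Backdoor paths from R to A (paths whose first edge points into R):
  P1: R <- Q -> U -> A
Condition 1 (no descendant of R in the set): FAILS — U is a descendant of R.
Condition 2 (every backdoor path blocked by {Q, U}):
  P1: blocked at fork node Q ∈ conditioning set.
{Q, U} does not satisfy the backdoor criterion.

No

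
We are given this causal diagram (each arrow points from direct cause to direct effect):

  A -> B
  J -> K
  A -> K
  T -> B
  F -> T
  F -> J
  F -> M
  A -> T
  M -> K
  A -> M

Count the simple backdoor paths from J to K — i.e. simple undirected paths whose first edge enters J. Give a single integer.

6

A backdoor path from J to K is any simple undirected path whose first edge points into J (i.e. leaves J via a parent).
Parents of J: {F}.
Enumerating:
  P1: J <- F -> T <- A -> M -> K
  P2: J <- F -> T <- A -> K
  P3: J <- F -> T -> B <- A -> M -> K
  P4: J <- F -> T -> B <- A -> K
  P5: J <- F -> M <- A -> K
  P6: J <- F -> M -> K
That exhausts the simple backdoor paths. Count: 6.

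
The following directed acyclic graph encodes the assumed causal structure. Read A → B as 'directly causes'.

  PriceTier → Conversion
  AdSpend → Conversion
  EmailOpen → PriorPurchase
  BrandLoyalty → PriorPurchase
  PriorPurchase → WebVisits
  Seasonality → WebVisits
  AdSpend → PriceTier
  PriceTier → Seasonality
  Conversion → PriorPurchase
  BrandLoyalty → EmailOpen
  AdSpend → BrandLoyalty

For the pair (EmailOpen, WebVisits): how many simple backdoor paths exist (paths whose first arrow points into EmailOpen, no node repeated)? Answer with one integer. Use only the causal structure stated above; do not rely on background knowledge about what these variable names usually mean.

A backdoor path from EmailOpen to WebVisits is any simple undirected path whose first edge points into EmailOpen (i.e. leaves EmailOpen via a parent).
Parents of EmailOpen: {BrandLoyalty}.
Enumerating:
  P1: EmailOpen <- BrandLoyalty <- AdSpend -> PriceTier -> Seasonality -> WebVisits
  P2: EmailOpen <- BrandLoyalty <- AdSpend -> PriceTier -> Conversion -> PriorPurchase -> WebVisits
  P3: EmailOpen <- BrandLoyalty <- AdSpend -> Conversion <- PriceTier -> Seasonality -> WebVisits
  P4: EmailOpen <- BrandLoyalty <- AdSpend -> Conversion -> PriorPurchase -> WebVisits
  P5: EmailOpen <- BrandLoyalty -> PriorPurchase <- Conversion <- AdSpend -> PriceTier -> Seasonality -> WebVisits
  P6: EmailOpen <- BrandLoyalty -> PriorPurchase <- Conversion <- PriceTier -> Seasonality -> WebVisits
  P7: EmailOpen <- BrandLoyalty -> PriorPurchase -> WebVisits
That exhausts the simple backdoor paths. Count: 7.

7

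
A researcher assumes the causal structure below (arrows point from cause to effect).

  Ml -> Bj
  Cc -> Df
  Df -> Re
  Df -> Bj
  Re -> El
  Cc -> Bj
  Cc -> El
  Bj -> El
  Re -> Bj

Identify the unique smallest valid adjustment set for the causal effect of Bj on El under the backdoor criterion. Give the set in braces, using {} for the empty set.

Variables eligible for adjustment (non-descendants of Bj, excluding Bj and El): {Cc, Df, Ml, Re}.
Backdoor paths from Bj to El:
  P1: Bj <- Cc -> Df -> Re -> El
  P2: Bj <- Cc -> El
  P3: Bj <- Df <- Cc -> El
  P4: Bj <- Df -> Re -> El
  P5: Bj <- Re <- Df <- Cc -> El
  P6: Bj <- Re -> El
The empty set is not sufficient: P1 (Bj <- Cc -> Df -> Re -> El) has no collider blocking it and no conditioned non-collider, so it is open.
Try {Cc, Re}:
  P1: blocked at fork node Cc ∈ conditioning set.
  P2: blocked at fork node Cc ∈ conditioning set.
  P3: blocked at fork node Cc ∈ conditioning set.
  P4: blocked at chain node Re ∈ conditioning set.
  P5: blocked at chain node Re ∈ conditioning set.
  P6: blocked at fork node Re ∈ conditioning set.
{Cc, Re} contains no descendant of Bj and blocks every backdoor path.
Every element of {Cc, Re} is needed (dropping Cc leaves P2 open; dropping Re leaves P4 open), so no proper subset is valid.
Among all size-2 subsets of the eligible variables, only {Cc, Re} blocks every backdoor path, so it is the unique smallest valid adjustment set.

{Cc, Re}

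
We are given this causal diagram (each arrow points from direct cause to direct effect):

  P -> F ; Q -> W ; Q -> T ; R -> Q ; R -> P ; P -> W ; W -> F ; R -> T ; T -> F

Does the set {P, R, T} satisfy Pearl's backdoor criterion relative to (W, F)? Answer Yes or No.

Yes

Backdoor paths from W to F (paths whose first edge points into W):
  P1: W <- P <- R -> Q -> T -> F
  P2: W <- P <- R -> T -> F
  P3: W <- P -> F
  P4: W <- Q <- R -> P -> F
  P5: W <- Q <- R -> T -> F
  P6: W <- Q -> T <- R -> P -> F
  P7: W <- Q -> T -> F
Condition 1 (no descendant of W in the set): holds — descendants of W are {F}; none are in {P, R, T}.
Condition 2 (every backdoor path blocked by {P, R, T}):
  P1: blocked at chain node P ∈ conditioning set.
  P2: blocked at chain node P ∈ conditioning set.
  P3: blocked at fork node P ∈ conditioning set.
  P4: blocked at fork node R ∈ conditioning set.
  P5: blocked at fork node R ∈ conditioning set.
  P6: blocked at fork node R ∈ conditioning set.
  P7: blocked at chain node T ∈ conditioning set.
{P, R, T} satisfies the backdoor criterion.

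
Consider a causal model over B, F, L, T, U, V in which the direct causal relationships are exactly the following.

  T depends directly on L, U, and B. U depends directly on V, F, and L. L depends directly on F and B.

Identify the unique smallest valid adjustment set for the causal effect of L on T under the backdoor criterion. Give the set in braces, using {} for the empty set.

Variables eligible for adjustment (non-descendants of L, excluding L and T): {B, F, V}.
Backdoor paths from L to T:
  P1: L <- F -> U -> T
  P2: L <- B -> T
The empty set is not sufficient: P1 (L <- F -> U -> T) has no collider blocking it and no conditioned non-collider, so it is open.
Try {B, F}:
  P1: blocked at fork node F ∈ conditioning set.
  P2: blocked at fork node B ∈ conditioning set.
{B, F} contains no descendant of L and blocks every backdoor path.
Every element of {B, F} is needed (dropping B leaves P2 open; dropping F leaves P1 open), so no proper subset is valid.
Among all size-2 subsets of the eligible variables, only {B, F} blocks every backdoor path, so it is the unique smallest valid adjustment set.

{B, F}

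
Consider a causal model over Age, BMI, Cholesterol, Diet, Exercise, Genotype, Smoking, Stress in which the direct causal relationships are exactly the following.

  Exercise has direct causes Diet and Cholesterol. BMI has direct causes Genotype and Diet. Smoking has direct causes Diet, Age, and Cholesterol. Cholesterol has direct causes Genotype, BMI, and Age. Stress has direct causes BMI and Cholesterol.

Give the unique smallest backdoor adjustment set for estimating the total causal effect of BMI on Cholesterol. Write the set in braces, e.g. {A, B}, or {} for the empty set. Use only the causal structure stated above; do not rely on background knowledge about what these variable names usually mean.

Variables eligible for adjustment (non-descendants of BMI, excluding BMI and Cholesterol): {Age, Diet, Genotype}.
Backdoor paths from BMI to Cholesterol:
  P1: BMI <- Genotype -> Cholesterol
  P2: BMI <- Diet -> Smoking <- Age -> Cholesterol
  P3: BMI <- Diet -> Smoking <- Cholesterol
  P4: BMI <- Diet -> Exercise <- Cholesterol
The empty set is not sufficient: P1 (BMI <- Genotype -> Cholesterol) has no collider blocking it and no conditioned non-collider, so it is open.
Try {Genotype}:
  P1: blocked at fork node Genotype ∈ conditioning set.
  P2: blocked at collider Smoking (neither it nor any descendant is in the conditioning set).
  P3: blocked at collider Smoking (neither it nor any descendant is in the conditioning set).
  P4: blocked at collider Exercise (neither it nor any descendant is in the conditioning set).
{Genotype} contains no descendant of BMI and blocks every backdoor path.
No other singleton works — e.g. {Diet} leaves P1 open — so {Genotype} is the unique smallest valid adjustment set.

{Genotype}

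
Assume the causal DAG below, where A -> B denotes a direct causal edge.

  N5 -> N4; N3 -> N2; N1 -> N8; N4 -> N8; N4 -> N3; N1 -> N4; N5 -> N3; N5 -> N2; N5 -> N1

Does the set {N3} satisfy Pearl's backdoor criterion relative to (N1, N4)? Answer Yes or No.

No

Backdoor paths from N1 to N4 (paths whose first edge points into N1):
  P1: N1 <- N5 -> N4
  P2: N1 <- N5 -> N3 <- N4
  P3: N1 <- N5 -> N2 <- N3 <- N4
Condition 1 (no descendant of N1 in the set): FAILS — N3 is a descendant of N1.
Condition 2 (every backdoor path blocked by {N3}):
  P1: open — no interior node is in the conditioning set.
  P2: open — collider(s) N3 are conditioned on (or have a conditioned descendant) and no non-collider on the path is in the set.
  P3: blocked at collider N2 (neither it nor any descendant is in the conditioning set).
{N3} does not satisfy the backdoor criterion.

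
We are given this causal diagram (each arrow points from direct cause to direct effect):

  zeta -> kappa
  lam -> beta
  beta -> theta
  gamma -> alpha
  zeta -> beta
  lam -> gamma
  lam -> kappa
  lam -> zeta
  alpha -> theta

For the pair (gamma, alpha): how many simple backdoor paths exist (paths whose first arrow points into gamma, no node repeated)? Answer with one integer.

3

A backdoor path from gamma to alpha is any simple undirected path whose first edge points into gamma (i.e. leaves gamma via a parent).
Parents of gamma: {lam}.
Enumerating:
  P1: gamma <- lam -> zeta -> beta -> theta <- alpha
  P2: gamma <- lam -> beta -> theta <- alpha
  P3: gamma <- lam -> kappa <- zeta -> beta -> theta <- alpha
That exhausts the simple backdoor paths. Count: 3.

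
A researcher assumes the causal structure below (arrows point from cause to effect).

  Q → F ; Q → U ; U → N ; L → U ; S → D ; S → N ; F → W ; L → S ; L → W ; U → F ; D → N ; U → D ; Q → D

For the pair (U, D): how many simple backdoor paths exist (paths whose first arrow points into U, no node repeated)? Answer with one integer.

6

A backdoor path from U to D is any simple undirected path whose first edge points into U (i.e. leaves U via a parent).
Parents of U: {L, Q}.
Enumerating:
  P1: U <- L -> S -> D
  P2: U <- L -> S -> N <- D
  P3: U <- L -> W <- F <- Q -> D
  P4: U <- Q -> F -> W <- L -> S -> D
  P5: U <- Q -> F -> W <- L -> S -> N <- D
  P6: U <- Q -> D
That exhausts the simple backdoor paths. Count: 6.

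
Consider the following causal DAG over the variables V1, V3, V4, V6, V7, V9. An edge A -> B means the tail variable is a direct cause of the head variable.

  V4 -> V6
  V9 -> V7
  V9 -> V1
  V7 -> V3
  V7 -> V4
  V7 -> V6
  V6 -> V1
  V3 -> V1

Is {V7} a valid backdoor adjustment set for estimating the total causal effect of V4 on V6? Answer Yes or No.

Backdoor paths from V4 to V6 (paths whose first edge points into V4):
  P1: V4 <- V7 <- V9 -> V1 <- V6
  P2: V4 <- V7 -> V3 -> V1 <- V6
  P3: V4 <- V7 -> V6
Condition 1 (no descendant of V4 in the set): holds — descendants of V4 are {V1, V6}; none are in {V7}.
Condition 2 (every backdoor path blocked by {V7}):
  P1: blocked at chain node V7 ∈ conditioning set.
  P2: blocked at fork node V7 ∈ conditioning set.
  P3: blocked at fork node V7 ∈ conditioning set.
{V7} satisfies the backdoor criterion.

Yes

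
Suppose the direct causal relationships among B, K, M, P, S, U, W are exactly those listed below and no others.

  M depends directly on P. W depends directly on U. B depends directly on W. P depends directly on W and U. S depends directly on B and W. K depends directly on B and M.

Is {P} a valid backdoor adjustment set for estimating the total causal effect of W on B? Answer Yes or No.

No

Backdoor paths from W to B (paths whose first edge points into W):
  P1: W <- U -> P -> M -> K <- B
Condition 1 (no descendant of W in the set): FAILS — P is a descendant of W.
Condition 2 (every backdoor path blocked by {P}):
  P1: blocked at chain node P ∈ conditioning set.
{P} does not satisfy the backdoor criterion.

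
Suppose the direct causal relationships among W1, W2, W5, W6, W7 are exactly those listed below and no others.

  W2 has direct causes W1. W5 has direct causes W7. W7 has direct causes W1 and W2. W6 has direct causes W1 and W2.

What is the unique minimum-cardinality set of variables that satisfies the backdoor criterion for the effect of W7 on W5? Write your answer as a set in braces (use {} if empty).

Variables eligible for adjustment (non-descendants of W7, excluding W7 and W5): {W1, W2, W6}.
Backdoor paths from W7 to W5:
  (none)
With no backdoor paths the empty set already satisfies the criterion, and it is trivially minimal.

{}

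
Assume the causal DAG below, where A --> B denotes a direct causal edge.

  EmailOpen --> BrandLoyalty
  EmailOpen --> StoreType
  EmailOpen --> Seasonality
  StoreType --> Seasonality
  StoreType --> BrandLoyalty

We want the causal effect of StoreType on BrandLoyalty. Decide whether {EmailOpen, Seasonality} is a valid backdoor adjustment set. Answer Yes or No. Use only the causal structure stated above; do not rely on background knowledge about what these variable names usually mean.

Backdoor paths from StoreType to BrandLoyalty (paths whose first edge points into StoreType):
  P1: StoreType <- EmailOpen -> BrandLoyalty
Condition 1 (no descendant of StoreType in the set): FAILS — Seasonality is a descendant of StoreType.
Condition 2 (every backdoor path blocked by {EmailOpen, Seasonality}):
  P1: blocked at fork node EmailOpen ∈ conditioning set.
{EmailOpen, Seasonality} does not satisfy the backdoor criterion.

No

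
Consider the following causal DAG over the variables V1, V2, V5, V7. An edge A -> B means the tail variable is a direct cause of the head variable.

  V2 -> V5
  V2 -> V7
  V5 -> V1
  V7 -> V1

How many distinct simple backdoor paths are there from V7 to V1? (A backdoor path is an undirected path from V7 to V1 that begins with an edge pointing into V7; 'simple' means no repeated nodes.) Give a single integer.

1

A backdoor path from V7 to V1 is any simple undirected path whose first edge points into V7 (i.e. leaves V7 via a parent).
Parents of V7: {V2}.
Enumerating:
  P1: V7 <- V2 -> V5 -> V1
That exhausts the simple backdoor paths. Count: 1.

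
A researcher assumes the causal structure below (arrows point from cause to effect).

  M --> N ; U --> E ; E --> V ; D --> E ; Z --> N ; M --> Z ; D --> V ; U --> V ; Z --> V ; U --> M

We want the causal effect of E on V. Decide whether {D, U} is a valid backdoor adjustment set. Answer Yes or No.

Backdoor paths from E to V (paths whose first edge points into E):
  P1: E <- D -> V
  P2: E <- U -> M -> Z -> V
  P3: E <- U -> M -> N <- Z -> V
  P4: E <- U -> V
Condition 1 (no descendant of E in the set): holds — descendants of E are {V}; none are in {D, U}.
Condition 2 (every backdoor path blocked by {D, U}):
  P1: blocked at fork node D ∈ conditioning set.
  P2: blocked at fork node U ∈ conditioning set.
  P3: blocked at fork node U ∈ conditioning set.
  P4: blocked at fork node U ∈ conditioning set.
{D, U} satisfies the backdoor criterion.

Yes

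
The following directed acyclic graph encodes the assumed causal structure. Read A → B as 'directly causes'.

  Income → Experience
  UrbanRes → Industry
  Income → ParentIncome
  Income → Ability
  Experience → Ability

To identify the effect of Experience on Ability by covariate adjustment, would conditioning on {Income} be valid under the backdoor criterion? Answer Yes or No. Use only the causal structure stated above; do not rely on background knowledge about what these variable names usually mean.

Yes

Backdoor paths from Experience to Ability (paths whose first edge points into Experience):
  P1: Experience <- Income -> Ability
Condition 1 (no descendant of Experience in the set): holds — descendants of Experience are {Ability}; none are in {Income}.
Condition 2 (every backdoor path blocked by {Income}):
  P1: blocked at fork node Income ∈ conditioning set.
{Income} satisfies the backdoor criterion.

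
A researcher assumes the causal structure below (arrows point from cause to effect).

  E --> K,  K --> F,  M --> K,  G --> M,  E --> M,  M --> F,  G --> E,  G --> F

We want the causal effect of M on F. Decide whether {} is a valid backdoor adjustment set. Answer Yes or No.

Backdoor paths from M to F (paths whose first edge points into M):
  P1: M <- G -> E -> K -> F
  P2: M <- G -> F
  P3: M <- E <- G -> F
  P4: M <- E -> K -> F
Condition 1 (no descendant of M in the set): holds — descendants of M are {F, K}; none are in {}.
Condition 2 (every backdoor path blocked by {}):
  P1: open — no interior node is in the conditioning set.
  P2: open — no interior node is in the conditioning set.
  P3: open — no interior node is in the conditioning set.
  P4: open — no interior node is in the conditioning set.
{} does not satisfy the backdoor criterion.

No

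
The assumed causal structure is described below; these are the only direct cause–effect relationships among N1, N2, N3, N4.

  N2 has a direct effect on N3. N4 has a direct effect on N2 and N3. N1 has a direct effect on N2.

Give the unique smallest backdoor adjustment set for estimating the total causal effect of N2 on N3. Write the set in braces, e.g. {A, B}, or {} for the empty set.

{N4}

Variables eligible for adjustment (non-descendants of N2, excluding N2 and N3): {N1, N4}.
Backdoor paths from N2 to N3:
  P1: N2 <- N4 -> N3
The empty set is not sufficient: P1 (N2 <- N4 -> N3) has no collider blocking it and no conditioned non-collider, so it is open.
Try {N4}:
  P1: blocked at fork node N4 ∈ conditioning set.
{N4} contains no descendant of N2 and blocks every backdoor path.
No other singleton works — e.g. {N1} leaves P1 open — so {N4} is the unique smallest valid adjustment set.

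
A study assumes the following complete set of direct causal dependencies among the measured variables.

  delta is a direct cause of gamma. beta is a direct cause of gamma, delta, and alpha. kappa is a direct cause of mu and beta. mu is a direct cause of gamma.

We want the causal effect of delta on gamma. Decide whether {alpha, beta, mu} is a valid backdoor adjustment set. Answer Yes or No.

Yes

Backdoor paths from delta to gamma (paths whose first edge points into delta):
  P1: delta <- beta <- kappa -> mu -> gamma
  P2: delta <- beta -> gamma
Condition 1 (no descendant of delta in the set): holds — descendants of delta are {gamma}; none are in {alpha, beta, mu}.
Condition 2 (every backdoor path blocked by {alpha, beta, mu}):
  P1: blocked at chain node beta ∈ conditioning set.
  P2: blocked at fork node beta ∈ conditioning set.
{alpha, beta, mu} satisfies the backdoor criterion.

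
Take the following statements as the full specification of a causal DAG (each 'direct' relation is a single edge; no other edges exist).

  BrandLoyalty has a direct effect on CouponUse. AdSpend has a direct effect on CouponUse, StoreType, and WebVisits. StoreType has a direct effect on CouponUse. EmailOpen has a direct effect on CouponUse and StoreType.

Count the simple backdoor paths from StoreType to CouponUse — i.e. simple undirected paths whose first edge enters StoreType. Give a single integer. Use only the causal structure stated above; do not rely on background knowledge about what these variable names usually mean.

2

A backdoor path from StoreType to CouponUse is any simple undirected path whose first edge points into StoreType (i.e. leaves StoreType via a parent).
Parents of StoreType: {AdSpend, EmailOpen}.
Enumerating:
  P1: StoreType <- EmailOpen -> CouponUse
  P2: StoreType <- AdSpend -> CouponUse
That exhausts the simple backdoor paths. Count: 2.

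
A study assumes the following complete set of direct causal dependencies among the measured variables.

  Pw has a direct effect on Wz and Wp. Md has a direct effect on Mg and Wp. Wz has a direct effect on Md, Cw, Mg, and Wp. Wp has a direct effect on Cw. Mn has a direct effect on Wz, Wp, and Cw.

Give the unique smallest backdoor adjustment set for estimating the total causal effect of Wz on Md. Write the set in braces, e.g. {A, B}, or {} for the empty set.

Variables eligible for adjustment (non-descendants of Wz, excluding Wz and Md): {Mn, Pw}.
Backdoor paths from Wz to Md:
  P1: Wz <- Pw -> Wp <- Md
  P2: Wz <- Mn -> Wp <- Md
  P3: Wz <- Mn -> Cw <- Wp <- Md
Each backdoor path contains an unconditioned collider, so every path is already blocked with the empty conditioning set:
  P1: blocked at collider Wp (neither it nor any descendant is in the conditioning set).
  P2: blocked at collider Wp (neither it nor any descendant is in the conditioning set).
  P3: blocked at collider Cw (neither it nor any descendant is in the conditioning set).
The empty set is therefore the unique smallest valid set.

{}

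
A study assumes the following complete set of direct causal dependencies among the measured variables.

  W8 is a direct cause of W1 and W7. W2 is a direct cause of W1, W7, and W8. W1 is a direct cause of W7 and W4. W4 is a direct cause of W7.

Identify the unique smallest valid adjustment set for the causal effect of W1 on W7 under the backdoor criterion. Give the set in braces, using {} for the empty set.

Variables eligible for adjustment (non-descendants of W1, excluding W1 and W7): {W2, W8}.
Backdoor paths from W1 to W7:
  P1: W1 <- W2 -> W8 -> W7
  P2: W1 <- W2 -> W7
  P3: W1 <- W8 <- W2 -> W7
  P4: W1 <- W8 -> W7
The empty set is not sufficient: P1 (W1 <- W2 -> W8 -> W7) has no collider blocking it and no conditioned non-collider, so it is open.
Try {W2, W8}:
  P1: blocked at fork node W2 ∈ conditioning set.
  P2: blocked at fork node W2 ∈ conditioning set.
  P3: blocked at chain node W8 ∈ conditioning set.
  P4: blocked at fork node W8 ∈ conditioning set.
{W2, W8} contains no descendant of W1 and blocks every backdoor path.
Every element of {W2, W8} is needed (dropping W2 leaves P2 open; dropping W8 leaves P4 open), so no proper subset is valid.
Among all size-2 subsets of the eligible variables, only {W2, W8} blocks every backdoor path, so it is the unique smallest valid adjustment set.

{W2, W8}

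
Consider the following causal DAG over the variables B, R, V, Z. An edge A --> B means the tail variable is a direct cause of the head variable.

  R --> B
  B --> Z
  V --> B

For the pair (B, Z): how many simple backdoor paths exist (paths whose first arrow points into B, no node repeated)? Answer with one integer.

0

A backdoor path from B to Z is any simple undirected path whose first edge points into B (i.e. leaves B via a parent).
Parents of B: {R, V}.
No simple path from any parent of B reaches Z without revisiting B, so there are no backdoor paths.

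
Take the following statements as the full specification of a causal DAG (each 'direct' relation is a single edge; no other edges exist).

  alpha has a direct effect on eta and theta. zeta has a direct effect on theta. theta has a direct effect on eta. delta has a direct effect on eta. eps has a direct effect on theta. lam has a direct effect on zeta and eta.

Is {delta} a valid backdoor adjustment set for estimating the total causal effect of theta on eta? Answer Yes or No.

No

Backdoor paths from theta to eta (paths whose first edge points into theta):
  P1: theta <- alpha -> eta
  P2: theta <- zeta <- lam -> eta
Condition 1 (no descendant of theta in the set): holds — descendants of theta are {eta}; none are in {delta}.
Condition 2 (every backdoor path blocked by {delta}):
  P1: open — no interior node is in the conditioning set.
  P2: open — no interior node is in the conditioning set.
{delta} does not satisfy the backdoor criterion.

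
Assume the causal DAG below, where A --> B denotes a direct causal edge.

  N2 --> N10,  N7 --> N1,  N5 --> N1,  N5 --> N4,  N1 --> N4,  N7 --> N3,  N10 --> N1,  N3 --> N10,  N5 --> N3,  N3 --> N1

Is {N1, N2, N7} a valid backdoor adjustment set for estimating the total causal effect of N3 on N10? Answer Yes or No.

No

Backdoor paths from N3 to N10 (paths whose first edge points into N3):
  P1: N3 <- N7 -> N1 <- N10
  P2: N3 <- N5 -> N1 <- N10
  P3: N3 <- N5 -> N4 <- N1 <- N10
Condition 1 (no descendant of N3 in the set): FAILS — N1 is a descendant of N3.
Condition 2 (every backdoor path blocked by {N1, N2, N7}):
  P1: blocked at fork node N7 ∈ conditioning set.
  P2: open — collider(s) N1 are conditioned on (or have a conditioned descendant) and no non-collider on the path is in the set.
  P3: blocked at collider N4 (neither it nor any descendant is in the conditioning set).
{N1, N2, N7} does not satisfy the backdoor criterion.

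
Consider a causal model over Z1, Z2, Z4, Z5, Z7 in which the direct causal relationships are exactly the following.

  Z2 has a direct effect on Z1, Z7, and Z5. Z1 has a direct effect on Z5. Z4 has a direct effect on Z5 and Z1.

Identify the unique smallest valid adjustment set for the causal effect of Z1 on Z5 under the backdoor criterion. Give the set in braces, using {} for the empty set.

{Z2, Z4}

Variables eligible for adjustment (non-descendants of Z1, excluding Z1 and Z5): {Z2, Z4, Z7}.
Backdoor paths from Z1 to Z5:
  P1: Z1 <- Z2 -> Z5
  P2: Z1 <- Z4 -> Z5
The empty set is not sufficient: P1 (Z1 <- Z2 -> Z5) has no collider blocking it and no conditioned non-collider, so it is open.
Try {Z2, Z4}:
  P1: blocked at fork node Z2 ∈ conditioning set.
  P2: blocked at fork node Z4 ∈ conditioning set.
{Z2, Z4} contains no descendant of Z1 and blocks every backdoor path.
Every element of {Z2, Z4} is needed (dropping Z2 leaves P1 open; dropping Z4 leaves P2 open), so no proper subset is valid.
Among all size-2 subsets of the eligible variables, only {Z2, Z4} blocks every backdoor path, so it is the unique smallest valid adjustment set.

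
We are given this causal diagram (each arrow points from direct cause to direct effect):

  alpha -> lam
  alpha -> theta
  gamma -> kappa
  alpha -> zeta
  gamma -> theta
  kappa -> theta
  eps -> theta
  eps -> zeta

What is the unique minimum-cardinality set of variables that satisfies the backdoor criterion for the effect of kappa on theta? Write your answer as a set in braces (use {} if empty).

Variables eligible for adjustment (non-descendants of kappa, excluding kappa and theta): {alpha, eps, gamma, lam, zeta}.
Backdoor paths from kappa to theta:
  P1: kappa <- gamma -> theta
The empty set is not sufficient: P1 (kappa <- gamma -> theta) has no collider blocking it and no conditioned non-collider, so it is open.
Try {gamma}:
  P1: blocked at fork node gamma ∈ conditioning set.
{gamma} contains no descendant of kappa and blocks every backdoor path.
No other singleton works — e.g. {eps} leaves P1 open — so {gamma} is the unique smallest valid adjustment set.

{gamma}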